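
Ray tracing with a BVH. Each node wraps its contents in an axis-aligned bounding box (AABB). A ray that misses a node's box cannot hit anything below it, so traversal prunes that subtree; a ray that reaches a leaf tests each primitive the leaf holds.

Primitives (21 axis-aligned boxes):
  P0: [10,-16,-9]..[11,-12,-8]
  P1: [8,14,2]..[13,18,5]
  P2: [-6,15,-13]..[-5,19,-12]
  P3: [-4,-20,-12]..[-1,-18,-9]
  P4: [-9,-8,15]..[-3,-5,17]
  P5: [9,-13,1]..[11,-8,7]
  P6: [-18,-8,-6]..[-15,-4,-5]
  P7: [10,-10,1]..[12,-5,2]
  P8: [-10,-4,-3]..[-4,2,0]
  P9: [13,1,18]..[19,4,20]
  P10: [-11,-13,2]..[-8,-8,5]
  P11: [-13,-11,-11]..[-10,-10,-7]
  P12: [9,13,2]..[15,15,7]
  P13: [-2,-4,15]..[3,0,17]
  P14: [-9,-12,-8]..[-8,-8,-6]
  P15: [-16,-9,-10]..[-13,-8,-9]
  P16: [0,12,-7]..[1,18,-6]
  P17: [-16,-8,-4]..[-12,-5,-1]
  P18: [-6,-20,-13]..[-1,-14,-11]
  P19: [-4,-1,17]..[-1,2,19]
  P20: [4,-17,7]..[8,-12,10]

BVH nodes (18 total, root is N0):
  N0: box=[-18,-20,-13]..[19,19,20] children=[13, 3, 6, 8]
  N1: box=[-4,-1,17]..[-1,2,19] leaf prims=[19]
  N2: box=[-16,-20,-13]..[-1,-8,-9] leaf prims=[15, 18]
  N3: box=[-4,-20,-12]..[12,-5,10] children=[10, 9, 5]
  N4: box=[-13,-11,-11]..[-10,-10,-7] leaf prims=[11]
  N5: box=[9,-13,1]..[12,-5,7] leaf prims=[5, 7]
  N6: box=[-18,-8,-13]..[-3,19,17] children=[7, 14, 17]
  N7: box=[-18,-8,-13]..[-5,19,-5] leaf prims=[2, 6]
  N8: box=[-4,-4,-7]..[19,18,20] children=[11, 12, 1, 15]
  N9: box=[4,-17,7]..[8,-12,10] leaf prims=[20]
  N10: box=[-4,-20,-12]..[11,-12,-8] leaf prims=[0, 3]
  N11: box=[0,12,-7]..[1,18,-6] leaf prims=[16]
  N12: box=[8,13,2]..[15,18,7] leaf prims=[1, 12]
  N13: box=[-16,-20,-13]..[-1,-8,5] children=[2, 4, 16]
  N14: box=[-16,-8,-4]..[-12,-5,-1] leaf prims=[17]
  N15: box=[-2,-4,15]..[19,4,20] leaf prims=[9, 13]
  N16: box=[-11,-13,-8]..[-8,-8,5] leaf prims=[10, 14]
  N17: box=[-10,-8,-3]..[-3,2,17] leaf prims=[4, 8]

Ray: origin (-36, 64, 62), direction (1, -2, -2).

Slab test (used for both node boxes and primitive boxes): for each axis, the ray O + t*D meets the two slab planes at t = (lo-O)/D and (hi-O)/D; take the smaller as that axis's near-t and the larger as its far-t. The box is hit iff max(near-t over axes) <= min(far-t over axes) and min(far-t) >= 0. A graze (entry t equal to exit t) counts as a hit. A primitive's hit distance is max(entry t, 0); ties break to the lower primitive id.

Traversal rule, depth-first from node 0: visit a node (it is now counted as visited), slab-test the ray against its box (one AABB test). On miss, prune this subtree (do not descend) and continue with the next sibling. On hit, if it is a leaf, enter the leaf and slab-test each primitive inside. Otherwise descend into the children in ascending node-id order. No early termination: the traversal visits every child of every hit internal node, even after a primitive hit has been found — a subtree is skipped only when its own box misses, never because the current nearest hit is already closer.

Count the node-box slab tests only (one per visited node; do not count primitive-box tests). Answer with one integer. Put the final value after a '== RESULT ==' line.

Walk:
N0 x:[18,55] y:[45/2,42] z:[21,75/2] -> hit [45/2,75/2], descend [3, 6, 8, 13]
  N3 x:[32,48] y:[69/2,42] z:[26,37] -> hit [69/2,37], descend [5, 9, 10]
    N5 x:[45,48] y:[69/2,77/2] z:[55/2,61/2] -> miss, prune
    N9 x:[40,44] y:[38,81/2] z:[26,55/2] -> miss, prune
    N10 x:[32,47] y:[38,42] z:[35,37] -> miss, prune
  N6 x:[18,33] y:[45/2,36] z:[45/2,75/2] -> hit [45/2,33], descend [7, 14, 17]
    N7 x:[18,31] y:[45/2,36] z:[67/2,75/2] -> miss, prune
    N14 x:[20,24] y:[69/2,36] z:[63/2,33] -> miss, prune
    N17 x:[26,33] y:[31,36] z:[45/2,65/2] -> hit [31,65/2] leaf, test {P4(miss), P8@t=31}
  N8 x:[32,55] y:[23,34] z:[21,69/2] -> hit [32,34], descend [1, 11, 12, 15]
    N1 x:[32,35] y:[31,65/2] z:[43/2,45/2] -> miss, prune
    N11 x:[36,37] y:[23,26] z:[34,69/2] -> miss, prune
    N12 x:[44,51] y:[23,51/2] z:[55/2,30] -> miss, prune
    N15 x:[34,55] y:[30,34] z:[21,47/2] -> miss, prune
  N13 x:[20,35] y:[36,42] z:[57/2,75/2] -> miss, prune

Visited [0, 3, 5, 9, 10, 6, 7, 14, 17, 8, 1, 11, 12, 15, 13]. Tests: 15 box, 1 leaf. Nearest: P8.

== RESULT ==
15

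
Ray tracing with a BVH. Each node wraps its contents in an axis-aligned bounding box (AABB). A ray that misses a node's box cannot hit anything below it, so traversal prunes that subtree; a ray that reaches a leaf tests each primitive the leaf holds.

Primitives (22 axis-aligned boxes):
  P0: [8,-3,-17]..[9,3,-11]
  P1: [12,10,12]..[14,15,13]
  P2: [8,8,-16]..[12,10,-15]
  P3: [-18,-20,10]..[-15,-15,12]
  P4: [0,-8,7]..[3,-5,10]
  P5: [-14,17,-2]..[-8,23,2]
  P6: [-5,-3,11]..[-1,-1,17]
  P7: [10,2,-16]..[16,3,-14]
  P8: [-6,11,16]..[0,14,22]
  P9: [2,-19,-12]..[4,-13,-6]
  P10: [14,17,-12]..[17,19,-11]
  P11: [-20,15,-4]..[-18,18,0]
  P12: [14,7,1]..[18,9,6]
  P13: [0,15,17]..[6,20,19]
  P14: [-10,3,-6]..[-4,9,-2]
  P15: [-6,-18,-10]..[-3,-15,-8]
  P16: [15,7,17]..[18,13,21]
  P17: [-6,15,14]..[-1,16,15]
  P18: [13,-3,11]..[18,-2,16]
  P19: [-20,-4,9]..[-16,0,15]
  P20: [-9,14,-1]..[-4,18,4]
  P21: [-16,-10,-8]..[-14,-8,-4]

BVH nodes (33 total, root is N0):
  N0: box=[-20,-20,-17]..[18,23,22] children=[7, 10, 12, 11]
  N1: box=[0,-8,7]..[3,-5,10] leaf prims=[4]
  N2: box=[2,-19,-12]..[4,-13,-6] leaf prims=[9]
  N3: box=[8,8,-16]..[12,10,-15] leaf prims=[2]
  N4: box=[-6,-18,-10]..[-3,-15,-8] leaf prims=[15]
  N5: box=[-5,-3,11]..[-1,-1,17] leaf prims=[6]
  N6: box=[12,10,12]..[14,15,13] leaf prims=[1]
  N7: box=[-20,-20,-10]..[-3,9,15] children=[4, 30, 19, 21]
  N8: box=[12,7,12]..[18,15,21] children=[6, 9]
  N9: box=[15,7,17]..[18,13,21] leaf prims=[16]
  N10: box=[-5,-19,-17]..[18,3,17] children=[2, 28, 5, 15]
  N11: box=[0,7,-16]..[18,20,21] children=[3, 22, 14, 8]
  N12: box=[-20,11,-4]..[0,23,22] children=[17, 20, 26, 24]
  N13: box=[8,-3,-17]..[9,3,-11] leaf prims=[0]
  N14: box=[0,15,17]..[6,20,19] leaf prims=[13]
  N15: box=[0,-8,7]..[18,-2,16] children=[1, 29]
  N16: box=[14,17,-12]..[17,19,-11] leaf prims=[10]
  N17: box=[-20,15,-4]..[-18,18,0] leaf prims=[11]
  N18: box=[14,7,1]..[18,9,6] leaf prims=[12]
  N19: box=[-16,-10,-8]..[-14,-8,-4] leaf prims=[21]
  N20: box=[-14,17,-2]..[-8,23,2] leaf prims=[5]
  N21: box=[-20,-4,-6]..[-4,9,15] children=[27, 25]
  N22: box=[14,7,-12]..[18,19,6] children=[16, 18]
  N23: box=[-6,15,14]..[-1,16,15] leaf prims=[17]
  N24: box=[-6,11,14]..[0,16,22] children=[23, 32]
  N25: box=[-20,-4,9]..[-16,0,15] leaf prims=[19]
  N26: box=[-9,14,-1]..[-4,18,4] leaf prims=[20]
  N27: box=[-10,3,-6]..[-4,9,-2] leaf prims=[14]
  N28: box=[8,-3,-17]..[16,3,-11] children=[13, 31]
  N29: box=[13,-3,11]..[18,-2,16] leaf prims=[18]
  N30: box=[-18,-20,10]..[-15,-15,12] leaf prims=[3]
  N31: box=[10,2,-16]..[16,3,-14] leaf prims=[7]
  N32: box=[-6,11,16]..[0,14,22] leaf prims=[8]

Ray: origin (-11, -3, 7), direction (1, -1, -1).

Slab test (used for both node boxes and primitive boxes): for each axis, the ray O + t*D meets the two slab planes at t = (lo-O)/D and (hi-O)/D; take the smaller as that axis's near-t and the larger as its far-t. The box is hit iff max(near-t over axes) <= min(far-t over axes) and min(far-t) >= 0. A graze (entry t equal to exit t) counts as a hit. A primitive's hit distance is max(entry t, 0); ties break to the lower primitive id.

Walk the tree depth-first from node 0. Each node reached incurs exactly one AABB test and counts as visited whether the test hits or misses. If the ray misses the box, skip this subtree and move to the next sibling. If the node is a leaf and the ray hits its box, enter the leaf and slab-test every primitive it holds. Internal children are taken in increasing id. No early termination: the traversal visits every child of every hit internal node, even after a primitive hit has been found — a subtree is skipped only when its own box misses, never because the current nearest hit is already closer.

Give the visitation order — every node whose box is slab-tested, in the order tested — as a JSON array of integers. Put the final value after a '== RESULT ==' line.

Walk:
N0 x:[-9,29] y:[-26,17] z:[-15,24] -> hit [-9,17], descend [7, 10, 11, 12]
  N7 x:[-9,8] y:[-12,17] z:[-8,17] -> hit [-8,8], descend [4, 19, 21, 30]
    N4 x:[5,8] y:[12,15] z:[15,17] -> miss, prune
    N19 x:[-5,-3] y:[5,7] z:[11,15] -> miss, prune
    N21 x:[-9,7] y:[-12,1] z:[-8,13] -> hit [-8,1], descend [25, 27]
      N25 x:[-9,-5] y:[-3,1] z:[-8,-2] -> miss, prune
      N27 x:[1,7] y:[-12,-6] z:[9,13] -> miss, prune
    N30 x:[-7,-4] y:[12,17] z:[-5,-3] -> miss, prune
  N10 x:[6,29] y:[-6,16] z:[-10,24] -> hit [6,16], descend [2, 5, 15, 28]
    N2 x:[13,15] y:[10,16] z:[13,19] -> hit [13,15] leaf, test {P9@t=13}
    N5 x:[6,10] y:[-2,0] z:[-10,-4] -> miss, prune
    N15 x:[11,29] y:[-1,5] z:[-9,0] -> miss, prune
    N28 x:[19,27] y:[-6,0] z:[18,24] -> miss, prune
  N11 x:[11,29] y:[-23,-10] z:[-14,23] -> miss, prune
  N12 x:[-9,11] y:[-26,-14] z:[-15,11] -> miss, prune

15 AABB tests over nodes [0, 7, 4, 19, 21, 25, 27, 30, 10, 2, 5, 15, 28, 11, 12]; 1 leaf entered; closest P9.

== RESULT ==
[0, 7, 4, 19, 21, 25, 27, 30, 10, 2, 5, 15, 28, 11, 12]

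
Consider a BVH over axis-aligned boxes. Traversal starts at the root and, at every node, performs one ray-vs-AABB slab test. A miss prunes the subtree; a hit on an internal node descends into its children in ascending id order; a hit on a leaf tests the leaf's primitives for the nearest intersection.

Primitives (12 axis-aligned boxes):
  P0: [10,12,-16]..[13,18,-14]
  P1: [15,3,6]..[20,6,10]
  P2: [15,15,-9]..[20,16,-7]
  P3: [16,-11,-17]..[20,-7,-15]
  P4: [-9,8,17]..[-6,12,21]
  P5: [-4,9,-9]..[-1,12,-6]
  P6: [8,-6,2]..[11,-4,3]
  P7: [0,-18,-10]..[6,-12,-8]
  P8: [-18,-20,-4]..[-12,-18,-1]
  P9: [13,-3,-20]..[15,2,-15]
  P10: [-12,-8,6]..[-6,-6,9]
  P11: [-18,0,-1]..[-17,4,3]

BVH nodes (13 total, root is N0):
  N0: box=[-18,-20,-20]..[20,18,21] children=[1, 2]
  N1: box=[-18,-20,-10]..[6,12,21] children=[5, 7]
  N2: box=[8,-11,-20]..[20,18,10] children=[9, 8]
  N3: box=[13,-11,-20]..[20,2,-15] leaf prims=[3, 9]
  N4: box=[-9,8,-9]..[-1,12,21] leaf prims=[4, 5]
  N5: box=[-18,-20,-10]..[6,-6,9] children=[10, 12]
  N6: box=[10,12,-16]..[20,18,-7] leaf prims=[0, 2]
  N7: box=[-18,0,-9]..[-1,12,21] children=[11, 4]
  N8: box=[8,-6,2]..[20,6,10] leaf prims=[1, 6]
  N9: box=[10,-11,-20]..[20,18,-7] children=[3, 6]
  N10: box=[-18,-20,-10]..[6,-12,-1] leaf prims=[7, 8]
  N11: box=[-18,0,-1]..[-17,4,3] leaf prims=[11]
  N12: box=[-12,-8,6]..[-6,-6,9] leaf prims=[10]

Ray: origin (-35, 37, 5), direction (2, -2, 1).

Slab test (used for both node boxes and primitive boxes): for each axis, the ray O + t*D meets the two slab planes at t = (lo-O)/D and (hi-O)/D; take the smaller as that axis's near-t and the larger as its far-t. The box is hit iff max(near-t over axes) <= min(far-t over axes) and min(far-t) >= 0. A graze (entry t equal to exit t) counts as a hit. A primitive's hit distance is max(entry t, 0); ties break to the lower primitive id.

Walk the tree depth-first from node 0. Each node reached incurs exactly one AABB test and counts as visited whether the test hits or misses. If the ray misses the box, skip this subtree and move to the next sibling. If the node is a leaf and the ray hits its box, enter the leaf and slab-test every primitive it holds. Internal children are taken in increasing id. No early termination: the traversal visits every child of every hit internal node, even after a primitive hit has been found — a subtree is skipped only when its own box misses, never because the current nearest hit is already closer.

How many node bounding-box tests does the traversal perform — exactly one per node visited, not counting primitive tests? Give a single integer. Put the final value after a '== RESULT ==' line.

Traverse from the root:
N0 x:[17/2,55/2] y:[19/2,57/2] z:[-25,16] -> hit [19/2,16], descend [1, 2]
  N1 x:[17/2,41/2] y:[25/2,57/2] z:[-15,16] -> hit [25/2,16], descend [5, 7]
    N5 x:[17/2,41/2] y:[43/2,57/2] z:[-15,4] -> miss, prune
    N7 x:[17/2,17] y:[25/2,37/2] z:[-14,16] -> hit [25/2,16], descend [4, 11]
      N4 x:[13,17] y:[25/2,29/2] z:[-14,16] -> hit [13,29/2] leaf, test {P4@t=13, P5(miss)}
      N11 x:[17/2,9] y:[33/2,37/2] z:[-6,-2] -> miss, prune
  N2 x:[43/2,55/2] y:[19/2,24] z:[-25,5] -> miss, prune

7 AABB tests over nodes [0, 1, 5, 7, 4, 11, 2]; 1 leaf entered; closest P4.

== RESULT ==
7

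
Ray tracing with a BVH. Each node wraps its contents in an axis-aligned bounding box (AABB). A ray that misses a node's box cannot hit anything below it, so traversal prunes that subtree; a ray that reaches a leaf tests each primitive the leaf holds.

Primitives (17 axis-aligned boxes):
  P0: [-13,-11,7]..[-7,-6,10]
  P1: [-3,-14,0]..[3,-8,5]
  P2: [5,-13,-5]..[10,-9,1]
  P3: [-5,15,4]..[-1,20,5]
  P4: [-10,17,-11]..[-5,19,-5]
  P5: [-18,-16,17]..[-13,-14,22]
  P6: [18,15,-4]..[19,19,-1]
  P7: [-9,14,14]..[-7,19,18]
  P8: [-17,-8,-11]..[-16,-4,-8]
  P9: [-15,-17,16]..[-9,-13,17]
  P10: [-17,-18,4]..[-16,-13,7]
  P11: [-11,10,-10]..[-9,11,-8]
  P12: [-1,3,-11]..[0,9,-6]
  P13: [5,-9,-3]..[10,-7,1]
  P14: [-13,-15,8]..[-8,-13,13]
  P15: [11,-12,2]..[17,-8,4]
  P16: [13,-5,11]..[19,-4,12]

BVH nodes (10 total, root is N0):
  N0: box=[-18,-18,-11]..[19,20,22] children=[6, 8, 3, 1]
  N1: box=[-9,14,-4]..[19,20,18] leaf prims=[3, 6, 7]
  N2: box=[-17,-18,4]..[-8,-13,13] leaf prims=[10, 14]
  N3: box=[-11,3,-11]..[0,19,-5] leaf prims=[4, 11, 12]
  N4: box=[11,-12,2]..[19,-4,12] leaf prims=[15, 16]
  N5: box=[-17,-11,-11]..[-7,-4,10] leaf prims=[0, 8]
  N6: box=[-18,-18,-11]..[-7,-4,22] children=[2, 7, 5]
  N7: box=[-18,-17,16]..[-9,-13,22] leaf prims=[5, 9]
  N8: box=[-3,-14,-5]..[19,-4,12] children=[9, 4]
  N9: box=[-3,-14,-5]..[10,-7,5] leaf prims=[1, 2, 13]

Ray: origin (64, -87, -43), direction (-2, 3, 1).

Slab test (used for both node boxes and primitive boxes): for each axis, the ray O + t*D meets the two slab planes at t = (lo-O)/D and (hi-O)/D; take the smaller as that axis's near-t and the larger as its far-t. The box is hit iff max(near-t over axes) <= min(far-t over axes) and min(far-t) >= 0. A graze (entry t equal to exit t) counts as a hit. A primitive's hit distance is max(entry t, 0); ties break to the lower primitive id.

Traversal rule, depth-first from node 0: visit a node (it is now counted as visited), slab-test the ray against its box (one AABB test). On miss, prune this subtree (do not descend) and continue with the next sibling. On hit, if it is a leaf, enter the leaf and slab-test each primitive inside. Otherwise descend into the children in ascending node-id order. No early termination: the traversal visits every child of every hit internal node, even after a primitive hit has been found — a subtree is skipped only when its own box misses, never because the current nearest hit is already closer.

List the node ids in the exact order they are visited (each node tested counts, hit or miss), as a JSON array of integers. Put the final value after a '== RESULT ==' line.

Walk:
N0 x:[45/2,41] y:[23,107/3] z:[32,65] -> hit [32,107/3], descend [1, 3, 6, 8]
  N1 x:[45/2,73/2] y:[101/3,107/3] z:[39,61] -> miss, prune
  N3 x:[32,75/2] y:[30,106/3] z:[32,38] -> hit [32,106/3] leaf, test {P4@t=104/3, P11(miss), P12@t=32}
  N6 x:[71/2,41] y:[23,83/3] z:[32,65] -> miss, prune
  N8 x:[45/2,67/2] y:[73/3,83/3] z:[38,55] -> miss, prune

5 AABB tests over nodes [0, 1, 3, 6, 8]; 1 leaf entered; closest P12.

== RESULT ==
[0, 1, 3, 6, 8]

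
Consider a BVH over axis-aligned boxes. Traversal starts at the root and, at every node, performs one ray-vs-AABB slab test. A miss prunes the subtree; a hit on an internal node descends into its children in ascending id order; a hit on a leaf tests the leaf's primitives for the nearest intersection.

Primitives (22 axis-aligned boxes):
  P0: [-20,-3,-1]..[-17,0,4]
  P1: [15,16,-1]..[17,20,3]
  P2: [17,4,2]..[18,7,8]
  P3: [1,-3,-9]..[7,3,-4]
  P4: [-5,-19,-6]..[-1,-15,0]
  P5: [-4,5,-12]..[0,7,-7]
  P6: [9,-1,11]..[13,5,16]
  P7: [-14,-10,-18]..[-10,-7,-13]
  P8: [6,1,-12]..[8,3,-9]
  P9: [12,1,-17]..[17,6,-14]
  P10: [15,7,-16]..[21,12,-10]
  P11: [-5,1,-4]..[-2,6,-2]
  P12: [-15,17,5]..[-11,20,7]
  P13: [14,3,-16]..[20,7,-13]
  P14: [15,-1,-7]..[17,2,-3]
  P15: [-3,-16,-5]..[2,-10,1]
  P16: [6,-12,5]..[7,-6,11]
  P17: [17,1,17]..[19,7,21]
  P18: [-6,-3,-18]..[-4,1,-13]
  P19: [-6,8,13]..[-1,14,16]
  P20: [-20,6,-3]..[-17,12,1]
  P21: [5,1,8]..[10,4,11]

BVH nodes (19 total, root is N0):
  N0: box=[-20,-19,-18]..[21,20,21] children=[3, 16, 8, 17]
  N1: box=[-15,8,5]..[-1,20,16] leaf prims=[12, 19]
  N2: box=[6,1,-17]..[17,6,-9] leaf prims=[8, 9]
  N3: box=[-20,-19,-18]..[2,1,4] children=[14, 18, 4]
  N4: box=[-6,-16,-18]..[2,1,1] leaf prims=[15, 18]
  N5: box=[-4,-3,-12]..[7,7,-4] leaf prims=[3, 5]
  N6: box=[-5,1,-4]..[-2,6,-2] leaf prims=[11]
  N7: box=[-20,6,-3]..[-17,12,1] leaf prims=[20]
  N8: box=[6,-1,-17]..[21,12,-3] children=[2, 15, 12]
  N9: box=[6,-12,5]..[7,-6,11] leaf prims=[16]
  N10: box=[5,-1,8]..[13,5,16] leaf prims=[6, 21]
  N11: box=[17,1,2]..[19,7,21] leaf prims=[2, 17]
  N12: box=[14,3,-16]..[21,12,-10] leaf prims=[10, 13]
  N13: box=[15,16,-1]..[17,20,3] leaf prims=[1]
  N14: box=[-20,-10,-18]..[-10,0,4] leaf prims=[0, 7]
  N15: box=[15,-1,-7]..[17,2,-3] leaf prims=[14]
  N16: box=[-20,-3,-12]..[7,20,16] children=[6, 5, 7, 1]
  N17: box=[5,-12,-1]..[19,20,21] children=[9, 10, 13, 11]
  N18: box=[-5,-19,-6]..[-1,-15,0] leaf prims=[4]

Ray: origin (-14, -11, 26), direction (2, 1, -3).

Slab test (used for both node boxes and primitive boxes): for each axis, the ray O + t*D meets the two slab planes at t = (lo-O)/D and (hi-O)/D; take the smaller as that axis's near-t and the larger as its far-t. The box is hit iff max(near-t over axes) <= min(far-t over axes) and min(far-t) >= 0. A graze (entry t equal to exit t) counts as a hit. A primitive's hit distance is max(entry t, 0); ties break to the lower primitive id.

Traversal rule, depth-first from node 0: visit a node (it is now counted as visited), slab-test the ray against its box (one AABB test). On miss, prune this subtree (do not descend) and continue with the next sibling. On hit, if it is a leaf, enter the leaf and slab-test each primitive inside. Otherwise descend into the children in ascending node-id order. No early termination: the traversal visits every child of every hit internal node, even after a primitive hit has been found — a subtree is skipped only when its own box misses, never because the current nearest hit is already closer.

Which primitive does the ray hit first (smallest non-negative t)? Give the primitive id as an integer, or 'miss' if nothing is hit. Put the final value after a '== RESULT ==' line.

Trace the traversal:
N0 x:[-3,35/2] y:[-8,31] z:[5/3,44/3] -> hit [5/3,44/3], descend [3, 8, 16, 17]
  N3 x:[-3,8] y:[-8,12] z:[22/3,44/3] -> hit [22/3,8], descend [4, 14, 18]
    N4 x:[4,8] y:[-5,12] z:[25/3,44/3] -> miss, prune
    N14 x:[-3,2] y:[1,11] z:[22/3,44/3] -> miss, prune
    N18 x:[9/2,13/2] y:[-8,-4] z:[26/3,32/3] -> miss, prune
  N8 x:[10,35/2] y:[10,23] z:[29/3,43/3] -> hit [10,43/3], descend [2, 12, 15]
    N2 x:[10,31/2] y:[12,17] z:[35/3,43/3] -> hit [12,43/3] leaf, test {P8(miss), P9@t=40/3}
    N12 x:[14,35/2] y:[14,23] z:[12,14] -> hit [14,14] leaf, test {P10(miss), P13@t=14}
    N15 x:[29/2,31/2] y:[10,13] z:[29/3,11] -> miss, prune
  N16 x:[-3,21/2] y:[8,31] z:[10/3,38/3] -> hit [8,21/2], descend [1, 5, 6, 7]
    N1 x:[-1/2,13/2] y:[19,31] z:[10/3,7] -> miss, prune
    N5 x:[5,21/2] y:[8,18] z:[10,38/3] -> hit [10,21/2] leaf, test {P3@t=10, P5(miss)}
    N6 x:[9/2,6] y:[12,17] z:[28/3,10] -> miss, prune
    N7 x:[-3,-3/2] y:[17,23] z:[25/3,29/3] -> miss, prune
  N17 x:[19/2,33/2] y:[-1,31] z:[5/3,9] -> miss, prune

15 AABB tests over nodes [0, 3, 4, 14, 18, 8, 2, 12, 15, 16, 1, 5, 6, 7, 17]; 3 leaves entered; closest P3.

== RESULT ==
3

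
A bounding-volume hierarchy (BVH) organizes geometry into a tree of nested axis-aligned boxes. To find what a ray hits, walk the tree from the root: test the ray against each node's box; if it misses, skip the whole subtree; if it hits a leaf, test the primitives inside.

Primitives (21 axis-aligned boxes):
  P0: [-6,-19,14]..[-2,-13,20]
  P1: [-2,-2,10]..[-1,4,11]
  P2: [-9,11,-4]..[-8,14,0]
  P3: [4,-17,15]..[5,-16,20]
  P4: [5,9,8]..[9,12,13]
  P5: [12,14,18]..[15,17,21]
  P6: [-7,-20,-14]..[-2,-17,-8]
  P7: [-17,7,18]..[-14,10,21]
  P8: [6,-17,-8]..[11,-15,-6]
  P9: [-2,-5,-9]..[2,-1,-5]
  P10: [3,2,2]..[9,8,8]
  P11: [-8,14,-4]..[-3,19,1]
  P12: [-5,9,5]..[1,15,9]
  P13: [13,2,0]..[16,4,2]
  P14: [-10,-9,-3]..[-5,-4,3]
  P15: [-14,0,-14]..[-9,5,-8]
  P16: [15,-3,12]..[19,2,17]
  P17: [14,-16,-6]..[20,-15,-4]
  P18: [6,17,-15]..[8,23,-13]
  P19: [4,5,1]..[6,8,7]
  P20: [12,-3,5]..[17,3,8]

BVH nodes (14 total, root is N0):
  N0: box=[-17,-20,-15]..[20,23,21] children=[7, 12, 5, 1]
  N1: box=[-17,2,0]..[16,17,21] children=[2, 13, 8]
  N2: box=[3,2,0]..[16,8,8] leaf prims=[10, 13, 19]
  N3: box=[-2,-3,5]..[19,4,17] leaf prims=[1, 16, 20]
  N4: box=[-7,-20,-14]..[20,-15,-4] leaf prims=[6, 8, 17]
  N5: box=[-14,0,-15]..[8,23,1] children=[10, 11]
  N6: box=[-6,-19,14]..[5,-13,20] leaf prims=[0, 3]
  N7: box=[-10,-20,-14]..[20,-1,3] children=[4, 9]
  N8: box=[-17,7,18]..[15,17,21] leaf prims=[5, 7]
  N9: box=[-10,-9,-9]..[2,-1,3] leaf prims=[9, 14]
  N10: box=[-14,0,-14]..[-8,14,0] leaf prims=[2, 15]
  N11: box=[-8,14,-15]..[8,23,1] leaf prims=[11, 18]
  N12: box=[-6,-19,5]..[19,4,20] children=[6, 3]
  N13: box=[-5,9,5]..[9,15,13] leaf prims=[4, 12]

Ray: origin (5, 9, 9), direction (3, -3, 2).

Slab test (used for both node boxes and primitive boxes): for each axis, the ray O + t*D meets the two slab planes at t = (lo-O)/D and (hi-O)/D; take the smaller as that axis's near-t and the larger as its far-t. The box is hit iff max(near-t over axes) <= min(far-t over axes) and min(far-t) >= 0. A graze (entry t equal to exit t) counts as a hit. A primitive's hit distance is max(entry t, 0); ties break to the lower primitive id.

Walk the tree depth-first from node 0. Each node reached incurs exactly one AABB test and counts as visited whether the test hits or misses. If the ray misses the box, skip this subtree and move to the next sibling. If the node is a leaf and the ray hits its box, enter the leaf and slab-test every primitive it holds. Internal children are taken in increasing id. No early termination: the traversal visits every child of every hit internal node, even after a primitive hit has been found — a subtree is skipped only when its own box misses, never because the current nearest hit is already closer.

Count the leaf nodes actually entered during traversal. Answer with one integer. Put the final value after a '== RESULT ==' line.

Trace the traversal:
N0 x:[-22/3,5] y:[-14/3,29/3] z:[-12,6] -> hit [-14/3,5], descend [1, 5, 7, 12]
  N1 x:[-22/3,11/3] y:[-8/3,7/3] z:[-9/2,6] -> hit [-8/3,7/3], descend [2, 8, 13]
    N2 x:[-2/3,11/3] y:[1/3,7/3] z:[-9/2,-1/2] -> miss, prune
    N8 x:[-22/3,10/3] y:[-8/3,2/3] z:[9/2,6] -> miss, prune
    N13 x:[-10/3,4/3] y:[-2,0] z:[-2,2] -> hit [-2,0] leaf, test {P4@t=0, P12(miss)}
  N5 x:[-19/3,1] y:[-14/3,3] z:[-12,-4] -> miss, prune
  N7 x:[-5,5] y:[10/3,29/3] z:[-23/2,-3] -> miss, prune
  N12 x:[-11/3,14/3] y:[5/3,28/3] z:[-2,11/2] -> hit [5/3,14/3], descend [3, 6]
    N3 x:[-7/3,14/3] y:[5/3,4] z:[-2,4] -> hit [5/3,4] leaf, test {P1(miss), P16@t=10/3, P20(miss)}
    N6 x:[-11/3,0] y:[22/3,28/3] z:[5/2,11/2] -> miss, prune

10 AABB tests over nodes [0, 1, 2, 8, 13, 5, 7, 12, 3, 6]; 2 leaves entered; closest P4.

== RESULT ==
2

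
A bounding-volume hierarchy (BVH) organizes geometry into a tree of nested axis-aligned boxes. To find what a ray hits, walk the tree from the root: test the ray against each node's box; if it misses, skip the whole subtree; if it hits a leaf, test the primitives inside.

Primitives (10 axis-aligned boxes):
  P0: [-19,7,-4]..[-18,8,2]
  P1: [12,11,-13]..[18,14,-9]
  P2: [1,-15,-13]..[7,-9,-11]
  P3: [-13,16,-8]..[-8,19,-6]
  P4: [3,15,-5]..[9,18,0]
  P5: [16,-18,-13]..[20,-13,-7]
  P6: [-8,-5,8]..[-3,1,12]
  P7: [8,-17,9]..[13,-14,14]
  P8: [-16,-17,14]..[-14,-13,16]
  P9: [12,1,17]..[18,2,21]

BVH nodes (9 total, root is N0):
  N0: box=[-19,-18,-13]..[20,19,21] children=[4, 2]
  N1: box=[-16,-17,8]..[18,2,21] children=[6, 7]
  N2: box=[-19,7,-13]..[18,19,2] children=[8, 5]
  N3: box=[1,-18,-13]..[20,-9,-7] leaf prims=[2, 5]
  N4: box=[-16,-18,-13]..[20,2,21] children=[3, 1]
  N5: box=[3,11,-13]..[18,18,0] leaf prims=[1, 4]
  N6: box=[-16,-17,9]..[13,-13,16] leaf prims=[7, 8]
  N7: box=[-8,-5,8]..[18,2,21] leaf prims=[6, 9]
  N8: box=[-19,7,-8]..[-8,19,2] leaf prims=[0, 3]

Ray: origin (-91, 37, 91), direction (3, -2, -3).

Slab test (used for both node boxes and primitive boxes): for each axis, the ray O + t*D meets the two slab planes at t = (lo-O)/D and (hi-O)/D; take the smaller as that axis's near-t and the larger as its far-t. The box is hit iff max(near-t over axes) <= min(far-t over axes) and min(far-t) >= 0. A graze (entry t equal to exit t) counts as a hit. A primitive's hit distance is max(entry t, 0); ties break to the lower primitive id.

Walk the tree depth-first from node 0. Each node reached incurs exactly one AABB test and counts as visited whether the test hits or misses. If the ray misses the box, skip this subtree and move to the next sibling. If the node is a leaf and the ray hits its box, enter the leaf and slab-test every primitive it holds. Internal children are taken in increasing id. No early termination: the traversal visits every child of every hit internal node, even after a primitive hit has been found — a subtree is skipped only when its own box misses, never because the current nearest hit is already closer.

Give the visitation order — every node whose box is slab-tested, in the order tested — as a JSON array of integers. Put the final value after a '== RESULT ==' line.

Walk:
N0 x:[24,37] y:[9,55/2] z:[70/3,104/3] -> hit [24,55/2], descend [2, 4]
  N2 x:[24,109/3] y:[9,15] z:[89/3,104/3] -> miss, prune
  N4 x:[25,37] y:[35/2,55/2] z:[70/3,104/3] -> hit [25,55/2], descend [1, 3]
    N1 x:[25,109/3] y:[35/2,27] z:[70/3,83/3] -> hit [25,27], descend [6, 7]
      N6 x:[25,104/3] y:[25,27] z:[25,82/3] -> hit [25,27] leaf, test {P7(miss), P8@t=25}
      N7 x:[83/3,109/3] y:[35/2,21] z:[70/3,83/3] -> miss, prune
    N3 x:[92/3,37] y:[23,55/2] z:[98/3,104/3] -> miss, prune

Summary -> nodes [0, 2, 4, 1, 6, 7, 3]; box-tests=7; leaf-entries=1; first=P8

== RESULT ==
[0, 2, 4, 1, 6, 7, 3]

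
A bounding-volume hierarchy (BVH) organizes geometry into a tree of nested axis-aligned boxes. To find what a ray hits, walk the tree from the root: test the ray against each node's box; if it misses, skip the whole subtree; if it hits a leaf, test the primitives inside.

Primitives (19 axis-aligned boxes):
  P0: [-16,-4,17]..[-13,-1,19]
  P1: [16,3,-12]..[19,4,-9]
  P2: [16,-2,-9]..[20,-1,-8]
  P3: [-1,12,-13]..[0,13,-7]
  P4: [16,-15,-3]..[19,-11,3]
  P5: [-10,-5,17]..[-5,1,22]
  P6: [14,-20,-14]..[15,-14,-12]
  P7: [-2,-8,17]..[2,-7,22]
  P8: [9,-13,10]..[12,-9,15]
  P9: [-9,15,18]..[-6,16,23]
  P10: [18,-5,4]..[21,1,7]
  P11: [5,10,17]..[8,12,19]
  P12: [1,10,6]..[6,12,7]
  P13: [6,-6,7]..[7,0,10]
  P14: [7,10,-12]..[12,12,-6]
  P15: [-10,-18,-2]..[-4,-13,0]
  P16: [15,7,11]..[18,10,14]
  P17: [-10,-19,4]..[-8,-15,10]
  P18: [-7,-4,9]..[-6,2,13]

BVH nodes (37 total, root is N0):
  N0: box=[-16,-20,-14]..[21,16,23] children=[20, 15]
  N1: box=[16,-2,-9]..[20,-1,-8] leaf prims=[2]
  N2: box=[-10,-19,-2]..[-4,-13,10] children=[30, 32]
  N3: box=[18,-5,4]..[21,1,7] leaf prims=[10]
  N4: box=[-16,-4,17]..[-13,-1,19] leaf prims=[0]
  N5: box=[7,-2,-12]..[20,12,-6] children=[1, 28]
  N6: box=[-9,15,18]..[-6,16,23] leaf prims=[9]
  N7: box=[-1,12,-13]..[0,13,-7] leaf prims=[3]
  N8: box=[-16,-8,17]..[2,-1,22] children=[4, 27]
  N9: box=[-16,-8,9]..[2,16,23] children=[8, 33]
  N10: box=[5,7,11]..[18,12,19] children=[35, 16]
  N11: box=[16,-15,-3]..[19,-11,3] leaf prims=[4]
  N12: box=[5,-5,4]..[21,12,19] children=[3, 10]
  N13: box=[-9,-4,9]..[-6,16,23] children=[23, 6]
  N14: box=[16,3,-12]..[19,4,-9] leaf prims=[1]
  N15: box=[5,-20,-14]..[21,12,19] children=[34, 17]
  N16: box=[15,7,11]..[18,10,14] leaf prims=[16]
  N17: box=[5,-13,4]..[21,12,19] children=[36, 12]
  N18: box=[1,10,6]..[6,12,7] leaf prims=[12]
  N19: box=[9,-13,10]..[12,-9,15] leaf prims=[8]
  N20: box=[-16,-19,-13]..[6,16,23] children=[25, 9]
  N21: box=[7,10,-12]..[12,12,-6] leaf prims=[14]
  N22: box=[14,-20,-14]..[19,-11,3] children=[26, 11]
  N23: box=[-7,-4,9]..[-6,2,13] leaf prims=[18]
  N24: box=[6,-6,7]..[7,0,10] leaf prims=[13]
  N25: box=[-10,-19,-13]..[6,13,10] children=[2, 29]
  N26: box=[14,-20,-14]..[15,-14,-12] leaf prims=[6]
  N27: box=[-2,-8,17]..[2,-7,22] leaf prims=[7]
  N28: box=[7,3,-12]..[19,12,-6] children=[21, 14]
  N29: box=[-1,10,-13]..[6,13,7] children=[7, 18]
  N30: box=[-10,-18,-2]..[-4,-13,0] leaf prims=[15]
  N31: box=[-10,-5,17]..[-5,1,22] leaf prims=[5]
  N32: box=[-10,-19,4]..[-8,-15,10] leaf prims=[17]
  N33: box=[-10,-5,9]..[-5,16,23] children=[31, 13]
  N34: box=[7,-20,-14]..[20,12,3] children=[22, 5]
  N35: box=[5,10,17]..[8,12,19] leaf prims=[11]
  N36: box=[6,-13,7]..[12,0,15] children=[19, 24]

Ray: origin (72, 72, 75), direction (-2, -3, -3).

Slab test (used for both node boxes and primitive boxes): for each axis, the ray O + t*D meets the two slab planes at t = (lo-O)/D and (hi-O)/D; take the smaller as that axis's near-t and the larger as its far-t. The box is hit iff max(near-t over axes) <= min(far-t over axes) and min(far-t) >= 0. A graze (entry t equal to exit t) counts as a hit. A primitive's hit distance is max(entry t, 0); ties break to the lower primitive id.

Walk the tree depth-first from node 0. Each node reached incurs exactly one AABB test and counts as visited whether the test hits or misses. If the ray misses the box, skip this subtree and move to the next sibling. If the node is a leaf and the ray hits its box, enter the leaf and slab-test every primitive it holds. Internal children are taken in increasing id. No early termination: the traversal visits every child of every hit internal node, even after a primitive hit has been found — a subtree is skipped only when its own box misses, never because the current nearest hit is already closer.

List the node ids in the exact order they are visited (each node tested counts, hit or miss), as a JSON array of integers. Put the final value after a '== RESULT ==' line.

Walk:
N0 x:[51/2,44] y:[56/3,92/3] z:[52/3,89/3] -> hit [51/2,89/3], descend [15, 20]
  N15 x:[51/2,67/2] y:[20,92/3] z:[56/3,89/3] -> hit [51/2,89/3], descend [17, 34]
    N17 x:[51/2,67/2] y:[20,85/3] z:[56/3,71/3] -> miss, prune
    N34 x:[26,65/2] y:[20,92/3] z:[24,89/3] -> hit [26,89/3], descend [5, 22]
      N5 x:[26,65/2] y:[20,74/3] z:[27,29] -> miss, prune
      N22 x:[53/2,29] y:[83/3,92/3] z:[24,89/3] -> hit [83/3,29], descend [11, 26]
        N11 x:[53/2,28] y:[83/3,29] z:[24,26] -> miss, prune
        N26 x:[57/2,29] y:[86/3,92/3] z:[29,89/3] -> hit [29,29] leaf, test {P6@t=29}
  N20 x:[33,44] y:[56/3,91/3] z:[52/3,88/3] -> miss, prune

9 AABB tests over nodes [0, 15, 17, 34, 5, 22, 11, 26, 20]; 1 leaf entered; closest P6.

== RESULT ==
[0, 15, 17, 34, 5, 22, 11, 26, 20]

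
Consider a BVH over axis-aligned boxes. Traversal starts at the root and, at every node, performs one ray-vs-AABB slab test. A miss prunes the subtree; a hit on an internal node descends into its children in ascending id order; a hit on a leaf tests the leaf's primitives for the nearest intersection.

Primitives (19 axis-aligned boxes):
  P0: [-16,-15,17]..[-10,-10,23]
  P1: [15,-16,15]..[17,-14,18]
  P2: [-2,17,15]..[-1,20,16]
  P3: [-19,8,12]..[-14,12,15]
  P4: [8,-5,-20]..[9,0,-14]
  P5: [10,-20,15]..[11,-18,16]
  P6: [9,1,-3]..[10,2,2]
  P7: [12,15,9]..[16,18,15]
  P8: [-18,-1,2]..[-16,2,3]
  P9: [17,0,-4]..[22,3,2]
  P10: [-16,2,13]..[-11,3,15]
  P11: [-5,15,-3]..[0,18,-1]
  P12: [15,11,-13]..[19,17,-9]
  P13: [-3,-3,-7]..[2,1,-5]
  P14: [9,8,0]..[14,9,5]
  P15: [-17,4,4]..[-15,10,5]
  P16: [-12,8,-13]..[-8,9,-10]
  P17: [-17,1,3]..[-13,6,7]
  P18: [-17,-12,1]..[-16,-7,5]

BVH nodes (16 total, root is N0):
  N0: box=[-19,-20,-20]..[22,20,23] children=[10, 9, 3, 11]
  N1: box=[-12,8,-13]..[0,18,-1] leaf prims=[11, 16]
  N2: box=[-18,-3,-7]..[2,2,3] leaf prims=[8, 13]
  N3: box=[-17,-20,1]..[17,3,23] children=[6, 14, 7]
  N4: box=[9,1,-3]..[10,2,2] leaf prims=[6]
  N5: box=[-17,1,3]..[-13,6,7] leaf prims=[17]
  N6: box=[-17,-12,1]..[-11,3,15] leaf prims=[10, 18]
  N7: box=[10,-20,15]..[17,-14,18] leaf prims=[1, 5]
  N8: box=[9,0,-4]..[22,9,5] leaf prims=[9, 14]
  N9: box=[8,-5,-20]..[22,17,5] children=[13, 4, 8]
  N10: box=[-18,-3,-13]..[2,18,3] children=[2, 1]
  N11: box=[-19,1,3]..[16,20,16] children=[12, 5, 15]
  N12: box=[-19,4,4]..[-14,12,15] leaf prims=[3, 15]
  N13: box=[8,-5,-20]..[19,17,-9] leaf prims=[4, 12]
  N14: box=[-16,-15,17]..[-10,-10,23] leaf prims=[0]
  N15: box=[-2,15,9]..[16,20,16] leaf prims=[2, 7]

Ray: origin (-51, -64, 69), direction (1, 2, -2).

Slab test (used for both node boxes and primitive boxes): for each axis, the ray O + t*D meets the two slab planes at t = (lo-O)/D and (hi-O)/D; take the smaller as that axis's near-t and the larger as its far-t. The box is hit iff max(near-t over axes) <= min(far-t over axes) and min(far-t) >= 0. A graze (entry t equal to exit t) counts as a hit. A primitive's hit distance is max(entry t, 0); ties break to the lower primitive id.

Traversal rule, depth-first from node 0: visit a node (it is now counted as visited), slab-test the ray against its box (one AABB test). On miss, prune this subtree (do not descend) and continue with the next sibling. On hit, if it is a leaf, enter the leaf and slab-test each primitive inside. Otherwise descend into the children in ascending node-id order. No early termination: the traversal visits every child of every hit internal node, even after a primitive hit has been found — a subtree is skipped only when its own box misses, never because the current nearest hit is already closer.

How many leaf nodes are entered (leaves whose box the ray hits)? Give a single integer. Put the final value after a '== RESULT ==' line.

Traverse from the root:
N0 x:[32,73] y:[22,42] z:[23,89/2] -> hit [32,42], descend [3, 9, 10, 11]
  N3 x:[34,68] y:[22,67/2] z:[23,34] -> miss, prune
  N9 x:[59,73] y:[59/2,81/2] z:[32,89/2] -> miss, prune
  N10 x:[33,53] y:[61/2,41] z:[33,41] -> hit [33,41], descend [1, 2]
    N1 x:[39,51] y:[36,41] z:[35,41] -> hit [39,41] leaf, test {P11(miss), P16(miss)}
    N2 x:[33,53] y:[61/2,33] z:[33,38] -> hit [33,33] leaf, test {P8@t=33, P13(miss)}
  N11 x:[32,67] y:[65/2,42] z:[53/2,33] -> hit [65/2,33], descend [5, 12, 15]
    N5 x:[34,38] y:[65/2,35] z:[31,33] -> miss, prune
    N12 x:[32,37] y:[34,38] z:[27,65/2] -> miss, prune
    N15 x:[49,67] y:[79/2,42] z:[53/2,30] -> miss, prune

10 AABB tests over nodes [0, 3, 9, 10, 1, 2, 11, 5, 12, 15]; 2 leaves entered; closest P8.

== RESULT ==
2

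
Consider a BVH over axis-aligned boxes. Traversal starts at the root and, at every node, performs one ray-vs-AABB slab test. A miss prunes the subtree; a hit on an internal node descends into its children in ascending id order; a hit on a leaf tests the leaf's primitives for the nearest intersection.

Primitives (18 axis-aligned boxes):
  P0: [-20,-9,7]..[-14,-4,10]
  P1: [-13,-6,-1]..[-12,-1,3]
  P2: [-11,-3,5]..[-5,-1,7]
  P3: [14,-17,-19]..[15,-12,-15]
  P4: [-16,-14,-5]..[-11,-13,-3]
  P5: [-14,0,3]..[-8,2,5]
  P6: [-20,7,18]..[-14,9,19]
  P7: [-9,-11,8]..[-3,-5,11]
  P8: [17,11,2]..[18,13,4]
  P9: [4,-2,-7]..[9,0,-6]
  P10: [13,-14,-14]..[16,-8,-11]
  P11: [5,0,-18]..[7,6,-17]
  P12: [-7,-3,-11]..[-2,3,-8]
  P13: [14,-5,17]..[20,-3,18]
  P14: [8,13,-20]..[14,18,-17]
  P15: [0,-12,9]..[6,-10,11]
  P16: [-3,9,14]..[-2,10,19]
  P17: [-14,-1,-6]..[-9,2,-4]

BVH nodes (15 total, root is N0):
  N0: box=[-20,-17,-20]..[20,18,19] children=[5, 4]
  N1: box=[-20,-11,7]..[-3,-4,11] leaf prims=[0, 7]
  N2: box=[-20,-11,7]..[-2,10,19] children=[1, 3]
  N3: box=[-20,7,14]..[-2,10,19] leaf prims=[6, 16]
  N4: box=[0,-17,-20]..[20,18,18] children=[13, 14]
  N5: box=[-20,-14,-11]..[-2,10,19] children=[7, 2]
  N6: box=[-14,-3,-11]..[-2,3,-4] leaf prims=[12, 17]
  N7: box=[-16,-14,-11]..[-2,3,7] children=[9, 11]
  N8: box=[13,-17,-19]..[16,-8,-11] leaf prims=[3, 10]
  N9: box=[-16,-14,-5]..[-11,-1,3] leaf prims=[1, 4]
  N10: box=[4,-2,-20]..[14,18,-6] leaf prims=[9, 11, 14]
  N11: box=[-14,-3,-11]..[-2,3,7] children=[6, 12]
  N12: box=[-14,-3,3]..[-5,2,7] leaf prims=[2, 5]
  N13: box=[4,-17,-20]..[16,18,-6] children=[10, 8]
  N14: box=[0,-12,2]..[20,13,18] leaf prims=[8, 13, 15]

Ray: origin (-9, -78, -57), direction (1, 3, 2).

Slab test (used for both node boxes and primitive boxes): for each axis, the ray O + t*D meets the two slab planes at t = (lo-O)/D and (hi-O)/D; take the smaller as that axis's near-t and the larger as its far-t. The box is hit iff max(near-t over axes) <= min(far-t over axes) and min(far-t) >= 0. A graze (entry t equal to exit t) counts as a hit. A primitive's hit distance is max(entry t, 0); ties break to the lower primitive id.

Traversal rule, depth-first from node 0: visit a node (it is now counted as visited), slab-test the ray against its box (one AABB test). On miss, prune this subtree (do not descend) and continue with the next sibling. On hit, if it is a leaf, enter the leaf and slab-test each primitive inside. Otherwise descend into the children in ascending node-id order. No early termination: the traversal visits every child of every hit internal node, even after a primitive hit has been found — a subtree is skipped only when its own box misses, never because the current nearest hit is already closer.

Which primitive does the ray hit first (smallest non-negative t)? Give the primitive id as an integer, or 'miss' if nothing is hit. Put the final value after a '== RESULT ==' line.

Walk:
N0 x:[-11,29] y:[61/3,32] z:[37/2,38] -> hit [61/3,29], descend [4, 5]
  N4 x:[9,29] y:[61/3,32] z:[37/2,75/2] -> hit [61/3,29], descend [13, 14]
    N13 x:[13,25] y:[61/3,32] z:[37/2,51/2] -> hit [61/3,25], descend [8, 10]
      N8 x:[22,25] y:[61/3,70/3] z:[19,23] -> hit [22,23] leaf, test {P3(miss), P10@t=22}
      N10 x:[13,23] y:[76/3,32] z:[37/2,51/2] -> miss, prune
    N14 x:[9,29] y:[22,91/3] z:[59/2,75/2] -> miss, prune
  N5 x:[-11,7] y:[64/3,88/3] z:[23,38] -> miss, prune

Summary -> nodes [0, 4, 13, 8, 10, 14, 5]; box-tests=7; leaf-entries=1; first=P10

== RESULT ==
10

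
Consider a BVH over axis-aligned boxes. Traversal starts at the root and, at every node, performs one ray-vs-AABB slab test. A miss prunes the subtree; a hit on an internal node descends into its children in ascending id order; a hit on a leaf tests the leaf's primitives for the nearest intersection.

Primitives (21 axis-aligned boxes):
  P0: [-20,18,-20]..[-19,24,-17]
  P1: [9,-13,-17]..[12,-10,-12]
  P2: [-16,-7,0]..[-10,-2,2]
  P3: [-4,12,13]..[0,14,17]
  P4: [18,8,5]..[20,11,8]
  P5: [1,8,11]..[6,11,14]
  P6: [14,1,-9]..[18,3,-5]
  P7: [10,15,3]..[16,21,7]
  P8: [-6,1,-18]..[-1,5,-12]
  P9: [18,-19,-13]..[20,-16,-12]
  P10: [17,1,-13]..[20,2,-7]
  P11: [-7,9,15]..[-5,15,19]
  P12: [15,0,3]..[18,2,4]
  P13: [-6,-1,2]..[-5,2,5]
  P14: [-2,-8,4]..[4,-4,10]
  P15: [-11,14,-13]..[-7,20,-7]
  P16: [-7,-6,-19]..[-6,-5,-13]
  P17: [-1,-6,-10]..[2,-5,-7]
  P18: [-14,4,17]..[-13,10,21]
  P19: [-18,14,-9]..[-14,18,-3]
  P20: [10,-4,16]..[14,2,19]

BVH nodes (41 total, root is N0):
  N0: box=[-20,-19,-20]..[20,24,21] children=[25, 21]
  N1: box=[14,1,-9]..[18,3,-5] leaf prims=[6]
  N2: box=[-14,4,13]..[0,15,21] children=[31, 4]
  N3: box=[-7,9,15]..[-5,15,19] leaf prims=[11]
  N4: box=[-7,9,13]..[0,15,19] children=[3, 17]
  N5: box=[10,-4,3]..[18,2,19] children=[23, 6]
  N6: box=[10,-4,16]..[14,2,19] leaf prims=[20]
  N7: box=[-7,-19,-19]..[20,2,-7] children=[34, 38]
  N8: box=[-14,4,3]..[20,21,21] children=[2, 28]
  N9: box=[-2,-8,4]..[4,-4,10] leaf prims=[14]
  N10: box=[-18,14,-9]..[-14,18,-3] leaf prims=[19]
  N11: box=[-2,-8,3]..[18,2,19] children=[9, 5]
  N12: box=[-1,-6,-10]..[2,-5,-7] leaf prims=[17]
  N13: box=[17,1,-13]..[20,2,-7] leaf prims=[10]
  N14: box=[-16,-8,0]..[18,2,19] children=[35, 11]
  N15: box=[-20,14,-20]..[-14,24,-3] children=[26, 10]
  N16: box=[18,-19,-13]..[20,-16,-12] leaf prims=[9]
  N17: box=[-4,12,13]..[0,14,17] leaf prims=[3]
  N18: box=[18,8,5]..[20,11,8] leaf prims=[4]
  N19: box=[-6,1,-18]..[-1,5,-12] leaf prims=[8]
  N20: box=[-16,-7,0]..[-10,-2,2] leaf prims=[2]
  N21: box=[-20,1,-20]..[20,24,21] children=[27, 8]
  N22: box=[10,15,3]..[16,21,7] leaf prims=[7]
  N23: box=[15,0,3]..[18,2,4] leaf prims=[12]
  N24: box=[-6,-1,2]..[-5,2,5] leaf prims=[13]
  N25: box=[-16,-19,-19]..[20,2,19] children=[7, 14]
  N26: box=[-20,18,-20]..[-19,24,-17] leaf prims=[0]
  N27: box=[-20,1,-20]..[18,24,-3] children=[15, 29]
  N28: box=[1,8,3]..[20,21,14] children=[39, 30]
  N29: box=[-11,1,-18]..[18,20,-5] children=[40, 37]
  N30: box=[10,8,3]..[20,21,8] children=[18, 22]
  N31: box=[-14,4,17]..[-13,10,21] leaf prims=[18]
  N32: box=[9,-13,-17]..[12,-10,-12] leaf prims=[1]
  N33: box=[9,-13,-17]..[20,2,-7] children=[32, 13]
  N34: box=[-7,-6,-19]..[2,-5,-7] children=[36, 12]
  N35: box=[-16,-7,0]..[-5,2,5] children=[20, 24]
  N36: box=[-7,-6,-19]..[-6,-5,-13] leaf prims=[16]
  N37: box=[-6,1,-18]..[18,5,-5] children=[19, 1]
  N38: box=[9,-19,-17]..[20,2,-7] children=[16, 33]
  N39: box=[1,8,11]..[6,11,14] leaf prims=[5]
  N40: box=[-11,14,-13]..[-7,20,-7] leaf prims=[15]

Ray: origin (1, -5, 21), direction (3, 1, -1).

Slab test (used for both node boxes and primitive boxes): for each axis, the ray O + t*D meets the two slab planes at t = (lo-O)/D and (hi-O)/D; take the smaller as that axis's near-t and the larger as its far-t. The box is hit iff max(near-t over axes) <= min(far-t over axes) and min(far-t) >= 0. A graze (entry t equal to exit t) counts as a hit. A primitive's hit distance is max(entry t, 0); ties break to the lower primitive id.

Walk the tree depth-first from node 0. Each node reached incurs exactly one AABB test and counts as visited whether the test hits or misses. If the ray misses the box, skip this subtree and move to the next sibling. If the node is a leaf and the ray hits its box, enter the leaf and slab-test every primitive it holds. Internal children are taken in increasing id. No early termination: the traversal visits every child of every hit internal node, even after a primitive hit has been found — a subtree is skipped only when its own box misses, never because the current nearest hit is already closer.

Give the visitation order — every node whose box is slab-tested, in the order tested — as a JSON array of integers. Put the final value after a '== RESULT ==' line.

Trace the traversal:
N0 x:[-7,19/3] y:[-14,29] z:[0,41] -> hit [0,19/3], descend [21, 25]
  N21 x:[-7,19/3] y:[6,29] z:[0,41] -> hit [6,19/3], descend [8, 27]
    N8 x:[-5,19/3] y:[9,26] z:[0,18] -> miss, prune
    N27 x:[-7,17/3] y:[6,29] z:[24,41] -> miss, prune
  N25 x:[-17/3,19/3] y:[-14,7] z:[2,40] -> hit [2,19/3], descend [7, 14]
    N7 x:[-8/3,19/3] y:[-14,7] z:[28,40] -> miss, prune
    N14 x:[-17/3,17/3] y:[-3,7] z:[2,21] -> hit [2,17/3], descend [11, 35]
      N11 x:[-1,17/3] y:[-3,7] z:[2,18] -> hit [2,17/3], descend [5, 9]
        N5 x:[3,17/3] y:[1,7] z:[2,18] -> hit [3,17/3], descend [6, 23]
          N6 x:[3,13/3] y:[1,7] z:[2,5] -> hit [3,13/3] leaf, test {P20@t=3}
          N23 x:[14/3,17/3] y:[5,7] z:[17,18] -> miss, prune
        N9 x:[-1,1] y:[-3,1] z:[11,17] -> miss, prune
      N35 x:[-17/3,-2] y:[-2,7] z:[16,21] -> miss, prune

Summary -> nodes [0, 21, 8, 27, 25, 7, 14, 11, 5, 6, 23, 9, 35]; box-tests=13; leaf-entries=1; first=P20

== RESULT ==
[0, 21, 8, 27, 25, 7, 14, 11, 5, 6, 23, 9, 35]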